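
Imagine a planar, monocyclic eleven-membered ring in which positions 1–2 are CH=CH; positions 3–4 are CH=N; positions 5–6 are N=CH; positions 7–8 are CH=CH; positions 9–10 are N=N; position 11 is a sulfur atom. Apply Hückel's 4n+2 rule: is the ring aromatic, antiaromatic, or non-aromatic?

Antiaromatic

Check conjugation: the double-bond atoms are sp², each contributing one p electron; each sp² =N– keeps its lone pair in-plane and puts one electron into the π system; the sulfur donates one lone pair from its p orbital — every position has a p orbital, so the cyclic π system is continuous.
Counting π electrons: 5 × 2 = 10 from the double-bond units + 2 from the S atom = 12.
12 is a 4n count (n = 3), so the planar conjugated ring is antiaromatic.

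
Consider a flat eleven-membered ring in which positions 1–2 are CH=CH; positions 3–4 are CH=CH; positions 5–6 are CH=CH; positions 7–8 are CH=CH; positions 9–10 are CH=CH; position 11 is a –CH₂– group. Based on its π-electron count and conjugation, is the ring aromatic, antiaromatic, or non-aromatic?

Non-aromatic

At the CH2 position, the tetrahedral CH₂ carbon is sp³ and has no p orbital in the ring π system; the ring's p-orbital overlap is broken there.
Broken conjugation rules out both aromaticity and antiaromaticity.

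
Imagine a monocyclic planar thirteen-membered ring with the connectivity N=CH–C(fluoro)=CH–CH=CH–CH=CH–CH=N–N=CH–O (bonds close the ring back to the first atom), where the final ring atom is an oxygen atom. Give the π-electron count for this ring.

14

Every ring atom contributes a p orbital perpendicular to the ring (the double-bond atoms are sp², each contributing one p electron; the doubly-bonded nitrogens are pyridine-type — their lone pairs lie in the ring plane, leaving one electron in the p orbital; the oxygen donates one lone pair from its p orbital), so the π system is cyclic and fully conjugated.
Tallying contributions gives 6 × 2 = 12 from the double-bond units + 2 from the O atom = 14.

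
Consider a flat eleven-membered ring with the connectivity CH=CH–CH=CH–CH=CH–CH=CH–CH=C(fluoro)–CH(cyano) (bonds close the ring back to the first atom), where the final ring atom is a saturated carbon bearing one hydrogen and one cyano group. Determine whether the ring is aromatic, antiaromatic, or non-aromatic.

Non-aromatic

At the CH(cyano) position, that saturated carbon is sp³ and has no p orbital in the ring π system; the ring's p-orbital overlap is broken there.
Broken conjugation rules out both aromaticity and antiaromaticity.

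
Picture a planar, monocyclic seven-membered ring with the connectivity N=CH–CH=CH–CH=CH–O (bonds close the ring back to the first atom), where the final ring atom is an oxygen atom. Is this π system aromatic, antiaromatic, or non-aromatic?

Antiaromatic

The p orbitals form a continuous loop: each doubly-bonded ring atom is sp² with one p-orbital electron; the doubly-bonded nitrogens are pyridine-type — their lone pairs lie in the ring plane, leaving one electron in the p orbital; the oxygen donates one lone pair from its p orbital. The ring is fully conjugated.
Adding the contributions, 3 × 2 = 6 from the double-bond units + 2 from the O atom = 8.
With 8 = 4·2 π electrons, Hückel's rule classifies the planar ring as antiaromatic.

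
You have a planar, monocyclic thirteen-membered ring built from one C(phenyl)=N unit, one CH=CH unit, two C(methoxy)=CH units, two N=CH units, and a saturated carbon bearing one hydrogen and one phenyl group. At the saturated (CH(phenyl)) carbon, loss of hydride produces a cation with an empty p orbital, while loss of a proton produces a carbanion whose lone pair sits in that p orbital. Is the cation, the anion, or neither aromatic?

The anion

In either ion the ring is fully conjugated: every atom, including the new sp² carbon, supplies a p orbital.
Cation: 6 × 2 + 0 = 12 π electrons → 4(3), antiaromatic.
Anion: 6 × 2 + 2 = 14 π electrons → 4(3)+2, aromatic.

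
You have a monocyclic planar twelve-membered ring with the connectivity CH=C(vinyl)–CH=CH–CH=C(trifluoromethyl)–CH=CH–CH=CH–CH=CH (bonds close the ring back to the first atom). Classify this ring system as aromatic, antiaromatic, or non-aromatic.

Antiaromatic

Check conjugation: every atom in a ring double bond is sp² and brings one electron to the p orbital — every position has a p orbital, so the cyclic π system is continuous.
π-electron count: 6 × 2 = 12 from the 6 double-bond units.
A 4n π count (12, n = 3) in a planar conjugated ring means antiaromatic.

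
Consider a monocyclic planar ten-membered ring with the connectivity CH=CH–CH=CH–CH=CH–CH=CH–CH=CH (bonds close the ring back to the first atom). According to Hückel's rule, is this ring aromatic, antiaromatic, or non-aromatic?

All ring atoms are sp² and supply a p orbital to the ring (the double-bond atoms are sp², each contributing one p electron); the conjugation is uninterrupted.
Counting π electrons: 5 × 2 = 10 from the 5 double-bond units.
Since 10 = 4·2 + 2, the ring meets the 4n+2 criterion.

Aromatic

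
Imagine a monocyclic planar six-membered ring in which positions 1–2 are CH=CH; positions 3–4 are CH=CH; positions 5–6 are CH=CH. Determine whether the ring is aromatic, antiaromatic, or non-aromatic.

All ring atoms are sp² and supply a p orbital to the ring (every atom in a ring double bond is sp² and brings one electron to the p orbital); the conjugation is uninterrupted.
Tallying contributions gives 3 × 2 = 6 from the 3 double-bond units.
With 6 π electrons (n = 1), the Hückel 4n+2 condition holds.

Aromatic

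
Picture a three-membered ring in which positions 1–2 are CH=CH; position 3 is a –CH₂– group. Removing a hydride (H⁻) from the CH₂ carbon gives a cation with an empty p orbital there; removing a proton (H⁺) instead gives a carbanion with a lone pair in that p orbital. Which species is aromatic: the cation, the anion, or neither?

The cation

Both ions have a continuous loop of p orbitals — each ring atom is sp².
Cation: 1 × 2 + 0 = 2 π electrons → 4(0)+2, aromatic.
Anion: 1 × 2 + 2 = 4 π electrons → 4(1), antiaromatic.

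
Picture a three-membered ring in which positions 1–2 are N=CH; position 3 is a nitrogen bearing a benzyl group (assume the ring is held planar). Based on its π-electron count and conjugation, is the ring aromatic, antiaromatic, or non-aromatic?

Antiaromatic

Check conjugation: the double-bond atoms are sp², each contributing one p electron; each =N– nitrogen is pyridine-type (lone pair in the sp² plane, one electron in the p orbital); the pyrrole-type nitrogen donates its lone pair from the p orbital — every position has a p orbital, so the cyclic π system is continuous.
π-electron count: 1 × 2 = 2 from the double-bond unit + 2 from the N(benzyl) atom = 4.
A 4n π count (4, n = 1) in a planar conjugated ring means antiaromatic.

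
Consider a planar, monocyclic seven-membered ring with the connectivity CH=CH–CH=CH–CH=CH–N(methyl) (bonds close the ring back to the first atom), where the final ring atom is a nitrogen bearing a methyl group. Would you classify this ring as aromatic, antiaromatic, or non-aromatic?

Every ring atom contributes a p orbital perpendicular to the ring (every atom in a ring double bond is sp² and brings one electron to the p orbital; the pyrrole-type nitrogen donates its lone pair from the p orbital), so the π system is cyclic and fully conjugated.
Tallying contributions gives 3 × 2 = 6 from the double-bond units + 2 from the N(methyl) atom = 8.
8 = 4(2); a planar, fully conjugated 4n system is antiaromatic.

Antiaromatic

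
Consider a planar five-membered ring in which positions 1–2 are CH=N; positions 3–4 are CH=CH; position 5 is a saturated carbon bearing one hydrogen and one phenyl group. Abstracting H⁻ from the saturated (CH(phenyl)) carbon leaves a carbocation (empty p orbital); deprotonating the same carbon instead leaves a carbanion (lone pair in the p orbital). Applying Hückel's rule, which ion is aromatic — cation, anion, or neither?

Once that carbon is sp², every ring atom has a p orbital and both ions are fully conjugated.
Cation: 2 × 2 + 0 = 4 π electrons → 4(1), antiaromatic.
Anion: 2 × 2 + 2 = 6 π electrons → 4(1)+2, aromatic.

The anion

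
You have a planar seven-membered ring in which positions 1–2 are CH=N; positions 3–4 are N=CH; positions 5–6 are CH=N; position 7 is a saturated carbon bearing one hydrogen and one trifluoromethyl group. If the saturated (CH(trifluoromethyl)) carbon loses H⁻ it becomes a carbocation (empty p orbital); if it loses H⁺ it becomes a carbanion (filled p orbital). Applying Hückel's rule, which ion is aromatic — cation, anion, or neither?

The cation

Both ions have a continuous loop of p orbitals — each ring atom is sp².
Cation: 3 × 2 + 0 = 6 π electrons → 4(1)+2, aromatic.
Anion: 3 × 2 + 2 = 8 π electrons → 4(2), antiaromatic.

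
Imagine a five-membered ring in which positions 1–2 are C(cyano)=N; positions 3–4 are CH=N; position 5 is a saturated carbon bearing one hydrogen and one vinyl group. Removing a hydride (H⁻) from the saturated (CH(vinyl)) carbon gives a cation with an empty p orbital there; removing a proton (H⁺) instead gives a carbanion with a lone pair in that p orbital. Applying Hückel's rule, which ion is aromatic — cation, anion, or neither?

In either ion the ring is fully conjugated: every atom, including the new sp² carbon, supplies a p orbital.
Cation: 2 × 2 + 0 = 4 π electrons → 4(1), antiaromatic.
Anion: 2 × 2 + 2 = 6 π electrons → 4(1)+2, aromatic.

The anion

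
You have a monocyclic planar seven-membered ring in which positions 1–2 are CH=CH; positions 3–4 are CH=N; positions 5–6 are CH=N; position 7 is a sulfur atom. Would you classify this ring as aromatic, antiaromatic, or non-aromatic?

Antiaromatic

Check conjugation: every atom in a ring double bond is sp² and brings one electron to the p orbital; the doubly-bonded nitrogens are pyridine-type — their lone pairs lie in the ring plane, leaving one electron in the p orbital; the sulfur donates one lone pair from its p orbital — every position has a p orbital, so the cyclic π system is continuous.
Tallying contributions gives 3 × 2 = 6 from the double-bond units + 2 from the S atom = 8.
With 8 = 4·2 π electrons, Hückel's rule classifies the planar ring as antiaromatic.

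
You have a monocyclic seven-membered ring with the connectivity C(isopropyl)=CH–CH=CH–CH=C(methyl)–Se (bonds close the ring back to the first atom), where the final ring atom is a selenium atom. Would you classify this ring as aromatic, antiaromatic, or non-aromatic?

Antiaromatic

All ring atoms are sp² and supply a p orbital to the ring (the double-bond atoms are sp², each contributing one p electron; the selenium donates one lone pair from its p orbital); the conjugation is uninterrupted.
Adding the contributions, 3 × 2 = 6 from the double-bond units + 2 from the Se atom = 8.
With 8 = 4·2 π electrons, Hückel's rule classifies the planar ring as antiaromatic.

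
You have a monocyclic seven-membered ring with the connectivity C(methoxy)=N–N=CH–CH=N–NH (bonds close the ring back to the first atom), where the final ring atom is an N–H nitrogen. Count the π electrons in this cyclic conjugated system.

8

Check conjugation: each doubly-bonded ring atom is sp² with one p-orbital electron; each =N– nitrogen is pyridine-type (lone pair in the sp² plane, one electron in the p orbital); the pyrrole-type nitrogen donates its lone pair from the p orbital — every position has a p orbital, so the cyclic π system is continuous.
Counting π electrons: 3 × 2 = 6 from the double-bond units + 2 from the NH atom = 8.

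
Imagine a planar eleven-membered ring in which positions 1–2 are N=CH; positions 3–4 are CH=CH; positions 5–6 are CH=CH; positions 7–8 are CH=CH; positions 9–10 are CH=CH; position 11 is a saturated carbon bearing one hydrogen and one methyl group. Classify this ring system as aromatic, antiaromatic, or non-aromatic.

Because that saturated carbon is sp³ and has no p orbital in the ring π system at the CH(methyl) position, the π system cannot extend all the way around the ring.
A ring that is not fully conjugated cannot be aromatic or antiaromatic regardless of its π-electron count.

Non-aromatic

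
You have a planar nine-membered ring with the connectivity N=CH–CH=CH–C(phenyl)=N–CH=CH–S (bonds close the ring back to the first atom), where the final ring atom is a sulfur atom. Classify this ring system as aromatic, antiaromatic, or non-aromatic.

Every ring atom contributes a p orbital perpendicular to the ring (the double-bond atoms are sp², each contributing one p electron; each sp² =N– keeps its lone pair in-plane and puts one electron into the π system; the sulfur donates one lone pair from its p orbital), so the π system is cyclic and fully conjugated.
Counting π electrons: 4 × 2 = 8 from the double-bond units + 2 from the S atom = 10.
Since 10 = 4·2 + 2, the ring meets the 4n+2 criterion.

Aromatic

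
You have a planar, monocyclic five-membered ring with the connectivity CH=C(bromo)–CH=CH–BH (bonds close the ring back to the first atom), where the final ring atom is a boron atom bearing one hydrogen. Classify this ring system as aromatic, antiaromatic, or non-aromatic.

Antiaromatic

The p orbitals form a continuous loop: every atom in a ring double bond is sp² and brings one electron to the p orbital; the boron has an empty p orbital. The ring is fully conjugated.
π-electron count: 2 × 2 = 4 from the double-bond units + 0 from the BH atom = 4.
A 4n π count (4, n = 1) in a planar conjugated ring means antiaromatic.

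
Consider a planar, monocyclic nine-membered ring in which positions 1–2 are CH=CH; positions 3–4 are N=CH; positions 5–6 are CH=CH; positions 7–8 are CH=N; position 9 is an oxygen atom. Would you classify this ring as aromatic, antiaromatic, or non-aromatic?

Aromatic

Every ring atom contributes a p orbital perpendicular to the ring (each doubly-bonded ring atom is sp² with one p-orbital electron; the doubly-bonded nitrogens are pyridine-type — their lone pairs lie in the ring plane, leaving one electron in the p orbital; the oxygen donates one lone pair from its p orbital), so the π system is cyclic and fully conjugated.
π-electron count: 4 × 2 = 8 from the double-bond units + 2 from the O atom = 10.
10 = 4(2) + 2, which satisfies Hückel's 4n+2 rule.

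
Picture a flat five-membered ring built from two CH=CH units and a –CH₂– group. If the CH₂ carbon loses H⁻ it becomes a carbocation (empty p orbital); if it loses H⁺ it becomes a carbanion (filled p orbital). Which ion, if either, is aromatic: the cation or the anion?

In either ion the ring is fully conjugated: every atom, including the new sp² carbon, supplies a p orbital.
Cation: 2 × 2 + 0 = 4 π electrons → 4(1), antiaromatic.
Anion: 2 × 2 + 2 = 6 π electrons → 4(1)+2, aromatic.

The anion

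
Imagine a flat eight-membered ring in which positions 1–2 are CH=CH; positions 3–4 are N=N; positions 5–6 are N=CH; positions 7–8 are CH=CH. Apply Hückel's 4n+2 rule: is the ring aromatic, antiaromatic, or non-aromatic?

The p orbitals form a continuous loop: every atom in a ring double bond is sp² and brings one electron to the p orbital; the doubly-bonded nitrogens are pyridine-type — their lone pairs lie in the ring plane, leaving one electron in the p orbital. The ring is fully conjugated.
Tallying contributions gives 4 × 2 = 8 from the 4 double-bond units.
8 = 4(2); a planar, fully conjugated 4n system is antiaromatic.

Antiaromatic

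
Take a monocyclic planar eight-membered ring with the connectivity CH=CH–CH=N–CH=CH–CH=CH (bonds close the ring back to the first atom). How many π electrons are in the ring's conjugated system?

All ring atoms are sp² and supply a p orbital to the ring (the double-bond atoms are sp², each contributing one p electron; each sp² =N– keeps its lone pair in-plane and puts one electron into the π system); the conjugation is uninterrupted.
Tallying contributions gives 4 × 2 = 8 from the 4 double-bond units.

8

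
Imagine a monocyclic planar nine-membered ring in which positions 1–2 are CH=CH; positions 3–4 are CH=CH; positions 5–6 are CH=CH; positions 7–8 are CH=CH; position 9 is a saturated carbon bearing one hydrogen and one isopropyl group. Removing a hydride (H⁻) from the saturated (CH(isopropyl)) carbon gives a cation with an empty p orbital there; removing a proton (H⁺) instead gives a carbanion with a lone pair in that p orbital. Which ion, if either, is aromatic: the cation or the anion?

Both ions have a continuous loop of p orbitals — each ring atom is sp².
Cation: 4 × 2 + 0 = 8 π electrons → 4(2), antiaromatic.
Anion: 4 × 2 + 2 = 10 π electrons → 4(2)+2, aromatic.

The anion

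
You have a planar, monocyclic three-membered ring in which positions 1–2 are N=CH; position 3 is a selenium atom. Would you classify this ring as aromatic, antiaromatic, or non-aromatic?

Antiaromatic

Every ring atom contributes a p orbital perpendicular to the ring (each doubly-bonded ring atom is sp² with one p-orbital electron; the doubly-bonded nitrogens are pyridine-type — their lone pairs lie in the ring plane, leaving one electron in the p orbital; the selenium donates one lone pair from its p orbital), so the π system is cyclic and fully conjugated.
π-electron count: 1 × 2 = 2 from the double-bond unit + 2 from the Se atom = 4.
A 4n π count (4, n = 1) in a planar conjugated ring means antiaromatic.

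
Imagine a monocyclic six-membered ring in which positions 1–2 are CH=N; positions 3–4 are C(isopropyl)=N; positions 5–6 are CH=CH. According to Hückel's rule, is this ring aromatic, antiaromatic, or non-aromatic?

Check conjugation: the double-bond atoms are sp², each contributing one p electron; each =N– nitrogen is pyridine-type (lone pair in the sp² plane, one electron in the p orbital) — every position has a p orbital, so the cyclic π system is continuous.
π-electron count: 3 × 2 = 6 from the 3 double-bond units.
Since 6 = 4·1 + 2, the ring meets the 4n+2 criterion.

Aromatic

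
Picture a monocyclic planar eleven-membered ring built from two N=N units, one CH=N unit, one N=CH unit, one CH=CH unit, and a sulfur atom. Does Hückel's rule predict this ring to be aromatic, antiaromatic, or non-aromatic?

The p orbitals form a continuous loop: the double-bond atoms are sp², each contributing one p electron; each =N– nitrogen is pyridine-type (lone pair in the sp² plane, one electron in the p orbital); the sulfur donates one lone pair from its p orbital. The ring is fully conjugated.
π-electron count: 5 × 2 = 10 from the double-bond units + 2 from the S atom = 12.
With 12 = 4·3 π electrons, Hückel's rule classifies the planar ring as antiaromatic.

Antiaromatic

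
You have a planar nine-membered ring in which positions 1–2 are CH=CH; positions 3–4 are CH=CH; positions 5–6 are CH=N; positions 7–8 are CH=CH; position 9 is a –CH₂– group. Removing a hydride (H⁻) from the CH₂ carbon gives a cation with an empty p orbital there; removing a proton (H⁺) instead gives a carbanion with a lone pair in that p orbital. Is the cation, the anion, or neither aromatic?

The anion

In either ion the ring is fully conjugated: every atom, including the new sp² carbon, supplies a p orbital.
Cation: 4 × 2 + 0 = 8 π electrons → 4(2), antiaromatic.
Anion: 4 × 2 + 2 = 10 π electrons → 4(2)+2, aromatic.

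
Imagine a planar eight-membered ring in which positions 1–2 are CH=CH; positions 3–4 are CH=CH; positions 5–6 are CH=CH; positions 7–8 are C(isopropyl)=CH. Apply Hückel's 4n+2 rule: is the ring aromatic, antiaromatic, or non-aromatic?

Antiaromatic

The p orbitals form a continuous loop: every atom in a ring double bond is sp² and brings one electron to the p orbital. The ring is fully conjugated.
Tallying contributions gives 4 × 2 = 8 from the 4 double-bond units.
8 is a 4n count (n = 2), so the planar conjugated ring is antiaromatic.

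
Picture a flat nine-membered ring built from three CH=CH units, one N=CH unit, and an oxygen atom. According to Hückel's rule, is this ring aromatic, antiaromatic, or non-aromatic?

The p orbitals form a continuous loop: each doubly-bonded ring atom is sp² with one p-orbital electron; each sp² =N– keeps its lone pair in-plane and puts one electron into the π system; the oxygen donates one lone pair from its p orbital. The ring is fully conjugated.
Tallying contributions gives 4 × 2 = 8 from the double-bond units + 2 from the O atom = 10.
That gives a 4n+2 count (10, n = 2).

Aromatic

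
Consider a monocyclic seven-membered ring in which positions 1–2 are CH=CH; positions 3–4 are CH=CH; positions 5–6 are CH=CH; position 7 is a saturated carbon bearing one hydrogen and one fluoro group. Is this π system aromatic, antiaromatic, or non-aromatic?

The CH(fluoro) position has four σ bonds — that saturated carbon is sp³ and has no p orbital in the ring π system — so the cyclic conjugation is interrupted.
Broken conjugation rules out both aromaticity and antiaromaticity.

Non-aromatic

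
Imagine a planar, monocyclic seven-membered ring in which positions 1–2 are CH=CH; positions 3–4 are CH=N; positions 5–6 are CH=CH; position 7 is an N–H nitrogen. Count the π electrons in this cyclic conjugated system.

All ring atoms are sp² and supply a p orbital to the ring (the double-bond atoms are sp², each contributing one p electron; each =N– nitrogen is pyridine-type (lone pair in the sp² plane, one electron in the p orbital); the pyrrole-type nitrogen donates its lone pair from the p orbital); the conjugation is uninterrupted.
Counting π electrons: 3 × 2 = 6 from the double-bond units + 2 from the NH atom = 8.

8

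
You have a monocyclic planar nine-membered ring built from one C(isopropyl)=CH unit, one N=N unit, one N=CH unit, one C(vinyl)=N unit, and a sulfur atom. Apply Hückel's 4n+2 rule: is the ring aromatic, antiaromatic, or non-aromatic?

Check conjugation: the double-bond atoms are sp², each contributing one p electron; the doubly-bonded nitrogens are pyridine-type — their lone pairs lie in the ring plane, leaving one electron in the p orbital; the sulfur donates one lone pair from its p orbital — every position has a p orbital, so the cyclic π system is continuous.
Tallying contributions gives 4 × 2 = 8 from the double-bond units + 2 from the S atom = 10.
That gives a 4n+2 count (10, n = 2).

Aromatic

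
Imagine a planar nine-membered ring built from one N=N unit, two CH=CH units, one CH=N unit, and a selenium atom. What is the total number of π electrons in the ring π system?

10

Every ring atom contributes a p orbital perpendicular to the ring (the double-bond atoms are sp², each contributing one p electron; the doubly-bonded nitrogens are pyridine-type — their lone pairs lie in the ring plane, leaving one electron in the p orbital; the selenium donates one lone pair from its p orbital), so the π system is cyclic and fully conjugated.
Counting π electrons: 4 × 2 = 8 from the double-bond units + 2 from the Se atom = 10.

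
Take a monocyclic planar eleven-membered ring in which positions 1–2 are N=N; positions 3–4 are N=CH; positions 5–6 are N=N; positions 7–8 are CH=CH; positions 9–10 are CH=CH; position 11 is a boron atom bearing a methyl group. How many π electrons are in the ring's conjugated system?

All ring atoms are sp² and supply a p orbital to the ring (every atom in a ring double bond is sp² and brings one electron to the p orbital; each sp² =N– keeps its lone pair in-plane and puts one electron into the π system; the boron has an empty p orbital); the conjugation is uninterrupted.
π-electron count: 5 × 2 = 10 from the double-bond units + 0 from the B(methyl) atom = 10.

10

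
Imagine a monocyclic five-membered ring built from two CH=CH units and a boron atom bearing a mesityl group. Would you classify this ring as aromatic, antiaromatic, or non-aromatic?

All ring atoms are sp² and supply a p orbital to the ring (the double-bond atoms are sp², each contributing one p electron; the boron has an empty p orbital); the conjugation is uninterrupted.
Tallying contributions gives 2 × 2 = 4 from the double-bond units + 0 from the B(mesityl) atom = 4.
4 = 4(1); a planar, fully conjugated 4n system is antiaromatic.

Antiaromatic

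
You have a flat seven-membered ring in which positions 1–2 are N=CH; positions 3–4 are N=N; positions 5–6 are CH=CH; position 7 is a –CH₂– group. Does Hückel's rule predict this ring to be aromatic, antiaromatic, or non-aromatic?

Non-aromatic

The CH2 position has four σ bonds — the tetrahedral CH₂ carbon is sp³ and has no p orbital in the ring π system — so the cyclic conjugation is interrupted.
A ring that is not fully conjugated cannot be aromatic or antiaromatic regardless of its π-electron count.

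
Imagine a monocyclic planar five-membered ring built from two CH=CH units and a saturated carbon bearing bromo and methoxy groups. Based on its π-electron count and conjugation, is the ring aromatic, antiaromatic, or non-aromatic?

Non-aromatic

Because that saturated carbon is sp³ and has no p orbital in the ring π system at the C(bromo)(methoxy) position, the π system cannot extend all the way around the ring.
A ring that is not fully conjugated cannot be aromatic or antiaromatic regardless of its π-electron count.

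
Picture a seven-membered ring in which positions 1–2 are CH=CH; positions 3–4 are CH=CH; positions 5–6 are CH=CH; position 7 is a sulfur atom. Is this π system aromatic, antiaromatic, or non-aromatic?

Antiaromatic

Check conjugation: each doubly-bonded ring atom is sp² with one p-orbital electron; the sulfur donates one lone pair from its p orbital — every position has a p orbital, so the cyclic π system is continuous.
π-electron count: 3 × 2 = 6 from the double-bond units + 2 from the S atom = 8.
With 8 = 4·2 π electrons, Hückel's rule classifies the planar ring as antiaromatic.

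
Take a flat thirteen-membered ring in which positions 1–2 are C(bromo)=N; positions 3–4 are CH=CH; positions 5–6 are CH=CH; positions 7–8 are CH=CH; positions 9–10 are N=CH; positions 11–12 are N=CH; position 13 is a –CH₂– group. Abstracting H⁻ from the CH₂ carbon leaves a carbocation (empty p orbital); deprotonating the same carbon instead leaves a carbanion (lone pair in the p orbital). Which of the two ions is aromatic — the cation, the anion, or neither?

The anion

In both ions every ring atom is sp² and contributes a p orbital, so both rings are fully conjugated.
Cation: 6 × 2 + 0 = 12 π electrons → 4(3), antiaromatic.
Anion: 6 × 2 + 2 = 14 π electrons → 4(3)+2, aromatic.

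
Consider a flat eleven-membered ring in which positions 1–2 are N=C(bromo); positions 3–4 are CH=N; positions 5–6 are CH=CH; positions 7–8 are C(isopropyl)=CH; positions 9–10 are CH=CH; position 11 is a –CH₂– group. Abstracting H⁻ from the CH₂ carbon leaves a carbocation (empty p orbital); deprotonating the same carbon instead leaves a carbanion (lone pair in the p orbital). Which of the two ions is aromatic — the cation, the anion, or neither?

The cation

Once that carbon is sp², every ring atom has a p orbital and both ions are fully conjugated.
Cation: 5 × 2 + 0 = 10 π electrons → 4(2)+2, aromatic.
Anion: 5 × 2 + 2 = 12 π electrons → 4(3), antiaromatic.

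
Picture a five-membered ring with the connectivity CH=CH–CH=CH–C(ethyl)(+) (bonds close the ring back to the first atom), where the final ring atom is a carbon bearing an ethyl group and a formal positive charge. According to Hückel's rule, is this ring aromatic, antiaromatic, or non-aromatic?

Antiaromatic

Check conjugation: each doubly-bonded ring atom is sp² with one p-orbital electron; the carbocation has an empty p orbital — every position has a p orbital, so the cyclic π system is continuous.
Adding the contributions, 2 × 2 = 4 from the double-bond units + 0 from the C(ethyl)(+) atom = 4.
4 = 4(1); a planar, fully conjugated 4n system is antiaromatic.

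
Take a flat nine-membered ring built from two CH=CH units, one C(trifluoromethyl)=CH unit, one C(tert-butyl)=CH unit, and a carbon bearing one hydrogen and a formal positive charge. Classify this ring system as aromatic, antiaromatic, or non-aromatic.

Check conjugation: each doubly-bonded ring atom is sp² with one p-orbital electron; the carbocation has an empty p orbital — every position has a p orbital, so the cyclic π system is continuous.
Counting π electrons: 4 × 2 = 8 from the double-bond units + 0 from the CH(+) atom = 8.
A 4n π count (8, n = 2) in a planar conjugated ring means antiaromatic.

Antiaromatic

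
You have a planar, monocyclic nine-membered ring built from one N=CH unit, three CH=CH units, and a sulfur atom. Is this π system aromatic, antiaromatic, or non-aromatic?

Aromatic

Check conjugation: every atom in a ring double bond is sp² and brings one electron to the p orbital; the doubly-bonded nitrogens are pyridine-type — their lone pairs lie in the ring plane, leaving one electron in the p orbital; the sulfur donates one lone pair from its p orbital — every position has a p orbital, so the cyclic π system is continuous.
Counting π electrons: 4 × 2 = 8 from the double-bond units + 2 from the S atom = 10.
With 10 π electrons (n = 2), the Hückel 4n+2 condition holds.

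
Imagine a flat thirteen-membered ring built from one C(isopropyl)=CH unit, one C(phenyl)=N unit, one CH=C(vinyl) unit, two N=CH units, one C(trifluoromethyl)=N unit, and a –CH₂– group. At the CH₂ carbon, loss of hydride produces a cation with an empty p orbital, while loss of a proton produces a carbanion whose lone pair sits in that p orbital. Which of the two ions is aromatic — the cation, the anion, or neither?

In either ion the ring is fully conjugated: every atom, including the new sp² carbon, supplies a p orbital.
Cation: 6 × 2 + 0 = 12 π electrons → 4(3), antiaromatic.
Anion: 6 × 2 + 2 = 14 π electrons → 4(3)+2, aromatic.

The anion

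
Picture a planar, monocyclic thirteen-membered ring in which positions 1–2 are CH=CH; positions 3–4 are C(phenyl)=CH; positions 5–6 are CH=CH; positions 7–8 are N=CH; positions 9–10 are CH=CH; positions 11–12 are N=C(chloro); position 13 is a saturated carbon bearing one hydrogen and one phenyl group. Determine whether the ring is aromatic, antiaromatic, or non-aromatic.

Non-aromatic

At the CH(phenyl) position, that saturated carbon is sp³ and has no p orbital in the ring π system; the ring's p-orbital overlap is broken there.
A ring that is not fully conjugated cannot be aromatic or antiaromatic regardless of its π-electron count.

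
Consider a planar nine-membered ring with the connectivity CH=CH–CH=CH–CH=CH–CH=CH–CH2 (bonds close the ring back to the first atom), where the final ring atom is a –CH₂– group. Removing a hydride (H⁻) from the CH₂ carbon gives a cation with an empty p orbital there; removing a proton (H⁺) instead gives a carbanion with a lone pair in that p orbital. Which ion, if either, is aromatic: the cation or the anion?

The anion

Once that carbon is sp², every ring atom has a p orbital and both ions are fully conjugated.
Cation: 4 × 2 + 0 = 8 π electrons → 4(2), antiaromatic.
Anion: 4 × 2 + 2 = 10 π electrons → 4(2)+2, aromatic.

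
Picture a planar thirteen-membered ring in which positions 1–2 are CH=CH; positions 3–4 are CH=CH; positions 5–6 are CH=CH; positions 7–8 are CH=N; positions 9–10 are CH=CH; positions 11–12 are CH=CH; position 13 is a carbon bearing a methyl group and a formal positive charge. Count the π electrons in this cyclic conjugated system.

All ring atoms are sp² and supply a p orbital to the ring (each doubly-bonded ring atom is sp² with one p-orbital electron; the doubly-bonded nitrogens are pyridine-type — their lone pairs lie in the ring plane, leaving one electron in the p orbital; the carbocation has an empty p orbital); the conjugation is uninterrupted.
Counting π electrons: 6 × 2 = 12 from the double-bond units + 0 from the C(methyl)(+) atom = 12.

12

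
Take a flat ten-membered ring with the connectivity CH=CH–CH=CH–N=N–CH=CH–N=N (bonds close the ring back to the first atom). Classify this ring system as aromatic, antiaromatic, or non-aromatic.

Aromatic

Check conjugation: every atom in a ring double bond is sp² and brings one electron to the p orbital; each sp² =N– keeps its lone pair in-plane and puts one electron into the π system — every position has a p orbital, so the cyclic π system is continuous.
Adding the contributions, 5 × 2 = 10 from the 5 double-bond units.
With 10 π electrons (n = 2), the Hückel 4n+2 condition holds.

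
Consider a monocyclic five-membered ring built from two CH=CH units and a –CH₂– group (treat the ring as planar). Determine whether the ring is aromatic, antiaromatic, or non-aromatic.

The CH2 position has four σ bonds — the tetrahedral CH₂ carbon is sp³ and has no p orbital in the ring π system — so the cyclic conjugation is interrupted.
A ring that is not fully conjugated cannot be aromatic or antiaromatic regardless of its π-electron count.

Non-aromatic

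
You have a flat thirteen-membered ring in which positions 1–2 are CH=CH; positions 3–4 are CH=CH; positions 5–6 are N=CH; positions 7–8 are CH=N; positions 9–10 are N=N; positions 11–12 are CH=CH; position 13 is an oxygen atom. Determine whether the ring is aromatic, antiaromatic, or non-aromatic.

Check conjugation: the double-bond atoms are sp², each contributing one p electron; each sp² =N– keeps its lone pair in-plane and puts one electron into the π system; the oxygen donates one lone pair from its p orbital — every position has a p orbital, so the cyclic π system is continuous.
Adding the contributions, 6 × 2 = 12 from the double-bond units + 2 from the O atom = 14.
14 = 4(3) + 2, which satisfies Hückel's 4n+2 rule.

Aromatic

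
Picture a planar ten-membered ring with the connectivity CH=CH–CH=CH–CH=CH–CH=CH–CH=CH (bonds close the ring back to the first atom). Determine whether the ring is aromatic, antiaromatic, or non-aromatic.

Aromatic

Check conjugation: each doubly-bonded ring atom is sp² with one p-orbital electron — every position has a p orbital, so the cyclic π system is continuous.
Adding the contributions, 5 × 2 = 10 from the 5 double-bond units.
10 = 4(2) + 2, which satisfies Hückel's 4n+2 rule.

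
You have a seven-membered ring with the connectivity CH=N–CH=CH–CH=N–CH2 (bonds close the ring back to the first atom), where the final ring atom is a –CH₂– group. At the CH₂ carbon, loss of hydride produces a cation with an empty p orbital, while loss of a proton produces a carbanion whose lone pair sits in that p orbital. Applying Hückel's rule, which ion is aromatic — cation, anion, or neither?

The cation

In either ion the ring is fully conjugated: every atom, including the new sp² carbon, supplies a p orbital.
Cation: 3 × 2 + 0 = 6 π electrons → 4(1)+2, aromatic.
Anion: 3 × 2 + 2 = 8 π electrons → 4(2), antiaromatic.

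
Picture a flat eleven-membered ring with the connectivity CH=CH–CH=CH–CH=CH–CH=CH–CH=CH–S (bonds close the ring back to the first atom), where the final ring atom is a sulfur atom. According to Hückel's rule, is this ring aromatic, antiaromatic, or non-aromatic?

Every ring atom contributes a p orbital perpendicular to the ring (the double-bond atoms are sp², each contributing one p electron; the sulfur donates one lone pair from its p orbital), so the π system is cyclic and fully conjugated.
Counting π electrons: 5 × 2 = 10 from the double-bond units + 2 from the S atom = 12.
12 is a 4n count (n = 3), so the planar conjugated ring is antiaromatic.

Antiaromatic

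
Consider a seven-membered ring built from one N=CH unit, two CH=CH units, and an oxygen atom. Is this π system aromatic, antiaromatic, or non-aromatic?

The p orbitals form a continuous loop: each doubly-bonded ring atom is sp² with one p-orbital electron; the doubly-bonded nitrogens are pyridine-type — their lone pairs lie in the ring plane, leaving one electron in the p orbital; the oxygen donates one lone pair from its p orbital. The ring is fully conjugated.
Counting π electrons: 3 × 2 = 6 from the double-bond units + 2 from the O atom = 8.
8 = 4(2); a planar, fully conjugated 4n system is antiaromatic.

Antiaromatic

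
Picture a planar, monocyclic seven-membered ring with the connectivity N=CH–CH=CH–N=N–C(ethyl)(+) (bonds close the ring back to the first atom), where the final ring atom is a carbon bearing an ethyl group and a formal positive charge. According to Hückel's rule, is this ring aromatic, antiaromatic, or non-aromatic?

Aromatic

The p orbitals form a continuous loop: each doubly-bonded ring atom is sp² with one p-orbital electron; the doubly-bonded nitrogens are pyridine-type — their lone pairs lie in the ring plane, leaving one electron in the p orbital; the carbocation has an empty p orbital. The ring is fully conjugated.
Tallying contributions gives 3 × 2 = 6 from the double-bond units + 0 from the C(ethyl)(+) atom = 6.
Since 6 = 4·1 + 2, the ring meets the 4n+2 criterion.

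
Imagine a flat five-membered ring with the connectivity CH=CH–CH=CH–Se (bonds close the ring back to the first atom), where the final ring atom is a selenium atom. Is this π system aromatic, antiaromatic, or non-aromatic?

Aromatic

Every ring atom contributes a p orbital perpendicular to the ring (each doubly-bonded ring atom is sp² with one p-orbital electron; the selenium donates one lone pair from its p orbital), so the π system is cyclic and fully conjugated.
Tallying contributions gives 2 × 2 = 4 from the double-bond units + 2 from the Se atom = 6.
6 = 4(1) + 2, which satisfies Hückel's 4n+2 rule.
(The species described is selenophene.)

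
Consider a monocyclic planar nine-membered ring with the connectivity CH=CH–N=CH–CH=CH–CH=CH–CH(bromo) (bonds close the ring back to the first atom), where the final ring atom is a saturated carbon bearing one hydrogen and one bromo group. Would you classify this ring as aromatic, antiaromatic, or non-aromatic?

The CH(bromo) carbon is saturated: that saturated carbon is sp³ and has no p orbital in the ring π system. Conjugation is not continuous around the ring.
Hückel's rule only applies to fully conjugated rings, so this one is simply non-aromatic.

Non-aromatic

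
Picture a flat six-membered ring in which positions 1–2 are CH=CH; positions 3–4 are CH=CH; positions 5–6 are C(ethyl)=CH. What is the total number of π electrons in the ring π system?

All ring atoms are sp² and supply a p orbital to the ring (the double-bond atoms are sp², each contributing one p electron); the conjugation is uninterrupted.
Tallying contributions gives 3 × 2 = 6 from the 3 double-bond units.

6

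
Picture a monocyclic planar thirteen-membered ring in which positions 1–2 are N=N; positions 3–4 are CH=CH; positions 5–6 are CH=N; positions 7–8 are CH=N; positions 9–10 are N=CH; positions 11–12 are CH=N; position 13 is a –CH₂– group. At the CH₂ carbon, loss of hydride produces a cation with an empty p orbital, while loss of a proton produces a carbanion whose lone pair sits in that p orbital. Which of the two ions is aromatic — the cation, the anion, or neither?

In either ion the ring is fully conjugated: every atom, including the new sp² carbon, supplies a p orbital.
Cation: 6 × 2 + 0 = 12 π electrons → 4(3), antiaromatic.
Anion: 6 × 2 + 2 = 14 π electrons → 4(3)+2, aromatic.

The anion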